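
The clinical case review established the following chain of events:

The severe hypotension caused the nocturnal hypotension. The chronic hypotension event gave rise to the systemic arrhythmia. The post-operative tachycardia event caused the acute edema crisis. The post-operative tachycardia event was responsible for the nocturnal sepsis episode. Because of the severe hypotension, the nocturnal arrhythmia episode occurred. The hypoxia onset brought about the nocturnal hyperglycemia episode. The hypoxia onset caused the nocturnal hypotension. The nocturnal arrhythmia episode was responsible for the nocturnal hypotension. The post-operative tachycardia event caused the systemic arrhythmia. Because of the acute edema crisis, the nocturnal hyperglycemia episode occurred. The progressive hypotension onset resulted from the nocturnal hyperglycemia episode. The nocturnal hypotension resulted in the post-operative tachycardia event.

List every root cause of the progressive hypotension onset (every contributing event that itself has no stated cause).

the hypoxia onset, the severe hypotension

Tracing upstream from the progressive hypotension onset: the progressive hypotension onset ← the nocturnal hyperglycemia episode ← the hypoxia onset.
A separate upstream branch: the progressive hypotension onset ← the nocturnal hyperglycemia episode ← the acute edema crisis ← the post-operative tachycardia event ← the nocturnal hypotension ← the severe hypotension.
Each of those chain origins has no stated cause.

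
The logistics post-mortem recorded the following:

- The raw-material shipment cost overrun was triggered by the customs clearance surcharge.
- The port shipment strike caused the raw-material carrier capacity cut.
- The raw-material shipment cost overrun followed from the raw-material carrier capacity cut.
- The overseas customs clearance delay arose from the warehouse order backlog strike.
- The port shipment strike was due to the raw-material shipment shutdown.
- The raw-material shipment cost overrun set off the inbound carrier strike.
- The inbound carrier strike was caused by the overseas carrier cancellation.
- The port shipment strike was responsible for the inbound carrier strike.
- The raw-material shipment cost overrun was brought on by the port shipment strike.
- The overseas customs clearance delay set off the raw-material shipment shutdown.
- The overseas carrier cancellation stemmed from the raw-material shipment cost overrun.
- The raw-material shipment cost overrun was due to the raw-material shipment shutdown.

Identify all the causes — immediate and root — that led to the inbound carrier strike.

the customs clearance surcharge, the overseas carrier cancellation, the overseas customs clearance delay, the port shipment strike, the raw-material carrier capacity cut, the raw-material shipment cost overrun, the raw-material shipment shutdown, the warehouse order backlog strike

Immediate causes of the inbound carrier strike: the port shipment strike, the raw-material shipment cost overrun, the overseas carrier cancellation.
Further upstream: the warehouse order backlog strike, the overseas customs clearance delay, the raw-material shipment shutdown, the raw-material carrier capacity cut, the customs clearance surcharge.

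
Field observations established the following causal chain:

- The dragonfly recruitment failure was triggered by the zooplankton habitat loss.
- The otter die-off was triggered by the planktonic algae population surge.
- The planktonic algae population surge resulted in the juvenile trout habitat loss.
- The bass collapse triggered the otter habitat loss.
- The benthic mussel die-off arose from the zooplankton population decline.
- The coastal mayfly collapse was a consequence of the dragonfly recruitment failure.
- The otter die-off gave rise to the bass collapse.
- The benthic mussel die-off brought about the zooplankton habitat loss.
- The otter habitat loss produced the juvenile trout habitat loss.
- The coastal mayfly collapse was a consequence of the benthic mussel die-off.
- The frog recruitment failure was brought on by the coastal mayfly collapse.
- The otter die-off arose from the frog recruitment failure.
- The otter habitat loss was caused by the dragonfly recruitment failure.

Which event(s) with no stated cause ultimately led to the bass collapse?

the planktonic algae population surge, the zooplankton population decline

Tracing upstream from the bass collapse: the bass collapse ← the otter die-off ← the frog recruitment failure ← the coastal mayfly collapse ← the benthic mussel die-off ← the zooplankton population decline.
A separate upstream branch: the bass collapse ← the otter die-off ← the planktonic algae population surge.
Each of those chain origins has no stated cause.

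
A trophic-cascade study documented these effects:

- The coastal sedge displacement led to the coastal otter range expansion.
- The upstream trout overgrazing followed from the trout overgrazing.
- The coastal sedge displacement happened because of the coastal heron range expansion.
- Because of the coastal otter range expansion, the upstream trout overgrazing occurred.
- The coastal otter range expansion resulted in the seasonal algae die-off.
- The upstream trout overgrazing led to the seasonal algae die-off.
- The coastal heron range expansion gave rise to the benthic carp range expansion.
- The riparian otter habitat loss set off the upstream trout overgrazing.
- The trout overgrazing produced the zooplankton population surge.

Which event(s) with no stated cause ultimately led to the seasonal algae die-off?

Tracing upstream from the seasonal algae die-off: the seasonal algae die-off ← the upstream trout overgrazing ← the trout overgrazing.
A separate upstream branch: the seasonal algae die-off ← the coastal otter range expansion ← the coastal sedge displacement ← the coastal heron range expansion.
A separate upstream branch: the seasonal algae die-off ← the upstream trout overgrazing ← the riparian otter habitat loss.
Each of those chain origins has no stated cause.

the coastal heron range expansion, the riparian otter habitat loss, the trout overgrazing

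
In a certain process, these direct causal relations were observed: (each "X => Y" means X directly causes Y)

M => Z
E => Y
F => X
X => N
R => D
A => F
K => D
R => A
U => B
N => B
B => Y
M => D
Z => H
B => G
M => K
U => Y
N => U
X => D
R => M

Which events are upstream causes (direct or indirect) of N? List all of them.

A, F, R, X

Immediate cause of N: X.
Further upstream: R, A, F.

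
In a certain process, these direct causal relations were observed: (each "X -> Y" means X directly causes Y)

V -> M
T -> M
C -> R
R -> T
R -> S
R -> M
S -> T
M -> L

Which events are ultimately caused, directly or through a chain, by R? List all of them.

L, M, S, T

Direct effects: S, T, M.
2 steps out: L.
Not reachable from it: C, V.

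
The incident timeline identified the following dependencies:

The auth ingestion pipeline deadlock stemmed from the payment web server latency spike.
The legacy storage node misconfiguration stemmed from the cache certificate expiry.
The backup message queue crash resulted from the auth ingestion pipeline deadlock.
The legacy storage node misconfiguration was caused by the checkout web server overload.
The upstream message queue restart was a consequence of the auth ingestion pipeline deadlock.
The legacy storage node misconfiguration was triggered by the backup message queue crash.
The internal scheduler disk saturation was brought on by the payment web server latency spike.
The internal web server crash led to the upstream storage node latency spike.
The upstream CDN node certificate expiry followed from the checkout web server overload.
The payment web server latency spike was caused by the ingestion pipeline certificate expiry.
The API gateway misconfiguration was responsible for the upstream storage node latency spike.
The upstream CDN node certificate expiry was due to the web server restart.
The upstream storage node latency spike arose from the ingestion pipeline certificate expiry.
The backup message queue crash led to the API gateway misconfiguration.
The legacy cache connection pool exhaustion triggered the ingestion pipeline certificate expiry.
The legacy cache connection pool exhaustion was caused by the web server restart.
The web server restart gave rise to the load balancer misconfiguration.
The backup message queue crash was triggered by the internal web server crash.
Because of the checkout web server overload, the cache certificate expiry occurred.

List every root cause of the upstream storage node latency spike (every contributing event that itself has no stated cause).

Tracing upstream from the upstream storage node latency spike: the upstream storage node latency spike ← the ingestion pipeline certificate expiry ← the legacy cache connection pool exhaustion ← the web server restart.
A separate upstream branch: the upstream storage node latency spike ← the internal web server crash.
Each of those chain origins has no stated cause.

the internal web server crash, the web server restart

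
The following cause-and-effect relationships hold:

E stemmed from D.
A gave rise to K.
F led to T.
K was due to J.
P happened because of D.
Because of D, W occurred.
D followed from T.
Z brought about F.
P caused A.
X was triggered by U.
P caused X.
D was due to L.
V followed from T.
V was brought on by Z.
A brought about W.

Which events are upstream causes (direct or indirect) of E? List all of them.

Immediate cause of E: D.
Further upstream: Z, F, T, L.

D, F, L, T, Z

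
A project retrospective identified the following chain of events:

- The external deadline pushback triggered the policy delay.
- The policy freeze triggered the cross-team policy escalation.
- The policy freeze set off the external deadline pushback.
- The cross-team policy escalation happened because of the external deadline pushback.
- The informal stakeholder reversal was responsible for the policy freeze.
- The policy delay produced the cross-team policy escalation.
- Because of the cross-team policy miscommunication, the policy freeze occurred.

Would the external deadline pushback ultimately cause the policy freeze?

The external deadline pushback leads to the policy delay, the cross-team policy escalation; the policy freeze is not among them.

No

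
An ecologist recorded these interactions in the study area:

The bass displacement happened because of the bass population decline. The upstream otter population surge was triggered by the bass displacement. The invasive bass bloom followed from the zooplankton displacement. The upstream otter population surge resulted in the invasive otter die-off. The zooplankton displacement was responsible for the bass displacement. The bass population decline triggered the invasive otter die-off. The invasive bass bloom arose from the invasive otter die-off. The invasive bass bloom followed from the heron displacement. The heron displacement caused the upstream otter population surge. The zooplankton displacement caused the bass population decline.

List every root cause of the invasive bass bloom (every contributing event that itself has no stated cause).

Tracing upstream from the invasive bass bloom: the invasive bass bloom ← the zooplankton displacement.
A separate upstream branch: the invasive bass bloom ← the heron displacement.
Each of those chain origins has no stated cause.

the heron displacement, the zooplankton displacement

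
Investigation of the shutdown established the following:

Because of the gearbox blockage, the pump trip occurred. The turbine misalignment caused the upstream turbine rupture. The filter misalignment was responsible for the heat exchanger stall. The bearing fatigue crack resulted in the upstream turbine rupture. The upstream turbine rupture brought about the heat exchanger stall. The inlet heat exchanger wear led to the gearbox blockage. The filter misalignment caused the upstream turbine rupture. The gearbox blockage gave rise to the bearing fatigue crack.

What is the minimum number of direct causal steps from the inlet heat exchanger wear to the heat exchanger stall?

4

Shortest chain: the inlet heat exchanger wear → the gearbox blockage → the bearing fatigue crack → the upstream turbine rupture → the heat exchanger stall.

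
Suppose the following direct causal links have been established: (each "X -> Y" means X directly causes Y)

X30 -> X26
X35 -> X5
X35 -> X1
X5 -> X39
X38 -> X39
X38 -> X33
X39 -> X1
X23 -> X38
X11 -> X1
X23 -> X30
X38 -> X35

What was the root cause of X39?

Tracing upstream from X39: X39 ← X38 ← X23.
X23 has no stated cause, so it is the root.

X23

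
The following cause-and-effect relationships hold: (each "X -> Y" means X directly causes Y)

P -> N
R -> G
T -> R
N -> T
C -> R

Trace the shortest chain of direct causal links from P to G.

P → N
N → T
T → R
R → G
Length: 4 steps.

P → N → T → R → G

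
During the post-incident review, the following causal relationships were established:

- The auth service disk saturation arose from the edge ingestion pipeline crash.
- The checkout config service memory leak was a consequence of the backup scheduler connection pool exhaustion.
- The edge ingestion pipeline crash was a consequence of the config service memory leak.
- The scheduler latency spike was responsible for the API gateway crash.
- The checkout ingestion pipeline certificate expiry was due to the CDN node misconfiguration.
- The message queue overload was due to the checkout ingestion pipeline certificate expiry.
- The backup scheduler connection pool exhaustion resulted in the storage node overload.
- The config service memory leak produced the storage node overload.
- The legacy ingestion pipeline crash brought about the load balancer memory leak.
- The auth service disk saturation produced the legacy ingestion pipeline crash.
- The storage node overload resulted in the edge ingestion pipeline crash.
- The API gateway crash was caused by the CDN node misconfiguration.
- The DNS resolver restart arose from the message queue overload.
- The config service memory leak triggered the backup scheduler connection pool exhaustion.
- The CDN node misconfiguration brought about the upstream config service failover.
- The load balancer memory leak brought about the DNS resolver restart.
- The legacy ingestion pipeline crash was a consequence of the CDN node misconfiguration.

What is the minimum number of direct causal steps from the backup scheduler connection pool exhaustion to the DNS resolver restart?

Shortest chain: the backup scheduler connection pool exhaustion → the storage node overload → the edge ingestion pipeline crash → the auth service disk saturation → the legacy ingestion pipeline crash → the load balancer memory leak → the DNS resolver restart.

6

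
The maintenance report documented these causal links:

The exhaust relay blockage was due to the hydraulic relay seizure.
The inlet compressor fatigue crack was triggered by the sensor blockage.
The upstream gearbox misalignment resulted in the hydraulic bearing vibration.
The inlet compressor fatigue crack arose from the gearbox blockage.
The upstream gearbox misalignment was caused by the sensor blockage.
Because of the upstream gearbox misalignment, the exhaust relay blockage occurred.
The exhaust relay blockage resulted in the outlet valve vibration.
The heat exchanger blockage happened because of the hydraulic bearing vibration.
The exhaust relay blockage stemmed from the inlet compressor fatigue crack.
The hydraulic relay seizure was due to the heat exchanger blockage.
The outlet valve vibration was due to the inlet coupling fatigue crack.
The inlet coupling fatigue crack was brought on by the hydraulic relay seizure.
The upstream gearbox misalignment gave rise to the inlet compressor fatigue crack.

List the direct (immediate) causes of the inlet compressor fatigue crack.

the gearbox blockage, the sensor blockage, the upstream gearbox misalignment → the inlet compressor fatigue crack with nothing further upstream stated.

the gearbox blockage, the sensor blockage, the upstream gearbox misalignment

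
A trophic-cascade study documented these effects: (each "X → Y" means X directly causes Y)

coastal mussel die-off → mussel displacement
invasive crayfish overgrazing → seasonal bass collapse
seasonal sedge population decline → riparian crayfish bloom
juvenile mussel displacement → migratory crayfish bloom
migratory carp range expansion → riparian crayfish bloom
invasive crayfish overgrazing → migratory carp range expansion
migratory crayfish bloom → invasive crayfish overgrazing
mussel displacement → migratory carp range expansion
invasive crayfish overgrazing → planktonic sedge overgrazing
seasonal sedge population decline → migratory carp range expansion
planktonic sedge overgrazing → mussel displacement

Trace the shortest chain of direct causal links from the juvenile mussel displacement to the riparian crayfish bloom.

the juvenile mussel displacement → the migratory crayfish bloom → the invasive crayfish overgrazing → the migratory carp range expansion → the riparian crayfish bloom

the juvenile mussel displacement → the migratory crayfish bloom
the migratory crayfish bloom → the invasive crayfish overgrazing
the invasive crayfish overgrazing → the migratory carp range expansion
the migratory carp range expansion → the riparian crayfish bloom
Length: 4 steps.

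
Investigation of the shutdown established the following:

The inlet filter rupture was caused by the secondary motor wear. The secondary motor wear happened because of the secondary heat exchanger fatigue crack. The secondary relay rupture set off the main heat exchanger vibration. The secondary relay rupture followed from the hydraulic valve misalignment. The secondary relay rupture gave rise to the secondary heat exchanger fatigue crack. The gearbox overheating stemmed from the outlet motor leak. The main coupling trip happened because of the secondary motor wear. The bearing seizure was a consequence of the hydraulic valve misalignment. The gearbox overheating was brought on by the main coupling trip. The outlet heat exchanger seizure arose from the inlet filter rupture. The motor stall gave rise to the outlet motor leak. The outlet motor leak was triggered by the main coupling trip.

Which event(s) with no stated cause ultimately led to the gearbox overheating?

Tracing upstream from the gearbox overheating: the gearbox overheating ← the main coupling trip ← the secondary motor wear ← the secondary heat exchanger fatigue crack ← the secondary relay rupture ← the hydraulic valve misalignment.
A separate upstream branch: the gearbox overheating ← the outlet motor leak ← the motor stall.
Each of those chain origins has no stated cause.

the hydraulic valve misalignment, the motor stall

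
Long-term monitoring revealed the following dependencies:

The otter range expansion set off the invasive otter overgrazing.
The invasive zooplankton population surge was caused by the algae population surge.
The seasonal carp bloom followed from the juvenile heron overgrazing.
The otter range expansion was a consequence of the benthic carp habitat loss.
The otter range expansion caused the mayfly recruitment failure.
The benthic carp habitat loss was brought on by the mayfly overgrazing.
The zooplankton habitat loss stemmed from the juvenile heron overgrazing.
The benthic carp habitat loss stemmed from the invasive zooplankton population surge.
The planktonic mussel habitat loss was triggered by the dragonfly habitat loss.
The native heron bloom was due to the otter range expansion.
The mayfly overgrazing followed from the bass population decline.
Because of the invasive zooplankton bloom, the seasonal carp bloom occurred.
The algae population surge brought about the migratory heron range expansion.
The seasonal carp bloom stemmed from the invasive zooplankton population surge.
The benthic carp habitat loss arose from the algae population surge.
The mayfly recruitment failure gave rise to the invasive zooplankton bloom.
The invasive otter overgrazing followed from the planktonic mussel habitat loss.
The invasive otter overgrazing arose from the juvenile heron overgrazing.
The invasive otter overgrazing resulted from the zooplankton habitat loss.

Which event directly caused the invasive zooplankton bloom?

the mayfly recruitment failure

Upstream contributors include the bass population decline, the mayfly overgrazing, the algae population surge, the invasive zooplankton population surge, the benthic carp habitat loss, the otter range expansion, but only the mayfly recruitment failure feeds directly into the invasive zooplankton bloom.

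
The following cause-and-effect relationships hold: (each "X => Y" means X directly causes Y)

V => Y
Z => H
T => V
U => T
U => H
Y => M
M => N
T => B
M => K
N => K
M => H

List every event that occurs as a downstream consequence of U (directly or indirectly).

B, H, K, M, N, T, V, Y

Direct effects: T, H.
2 steps out: V, B.
3 steps out: Y.
4 steps out: M.
5 steps out: N, K.
Not reachable from it: Z.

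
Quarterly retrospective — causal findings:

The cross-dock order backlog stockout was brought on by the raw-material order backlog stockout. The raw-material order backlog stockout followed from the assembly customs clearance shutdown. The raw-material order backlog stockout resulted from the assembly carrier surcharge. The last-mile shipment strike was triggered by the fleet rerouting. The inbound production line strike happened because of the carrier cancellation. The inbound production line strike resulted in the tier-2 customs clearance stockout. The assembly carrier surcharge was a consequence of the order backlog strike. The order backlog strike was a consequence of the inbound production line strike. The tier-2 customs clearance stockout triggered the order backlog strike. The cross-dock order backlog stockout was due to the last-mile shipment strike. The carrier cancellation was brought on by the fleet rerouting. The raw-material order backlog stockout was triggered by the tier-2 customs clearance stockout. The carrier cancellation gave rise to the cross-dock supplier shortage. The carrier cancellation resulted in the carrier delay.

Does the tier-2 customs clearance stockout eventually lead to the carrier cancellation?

No

The tier-2 customs clearance stockout leads to the order backlog strike, the assembly carrier surcharge, the raw-material order backlog stockout, the cross-dock order backlog stockout; the carrier cancellation is not among them.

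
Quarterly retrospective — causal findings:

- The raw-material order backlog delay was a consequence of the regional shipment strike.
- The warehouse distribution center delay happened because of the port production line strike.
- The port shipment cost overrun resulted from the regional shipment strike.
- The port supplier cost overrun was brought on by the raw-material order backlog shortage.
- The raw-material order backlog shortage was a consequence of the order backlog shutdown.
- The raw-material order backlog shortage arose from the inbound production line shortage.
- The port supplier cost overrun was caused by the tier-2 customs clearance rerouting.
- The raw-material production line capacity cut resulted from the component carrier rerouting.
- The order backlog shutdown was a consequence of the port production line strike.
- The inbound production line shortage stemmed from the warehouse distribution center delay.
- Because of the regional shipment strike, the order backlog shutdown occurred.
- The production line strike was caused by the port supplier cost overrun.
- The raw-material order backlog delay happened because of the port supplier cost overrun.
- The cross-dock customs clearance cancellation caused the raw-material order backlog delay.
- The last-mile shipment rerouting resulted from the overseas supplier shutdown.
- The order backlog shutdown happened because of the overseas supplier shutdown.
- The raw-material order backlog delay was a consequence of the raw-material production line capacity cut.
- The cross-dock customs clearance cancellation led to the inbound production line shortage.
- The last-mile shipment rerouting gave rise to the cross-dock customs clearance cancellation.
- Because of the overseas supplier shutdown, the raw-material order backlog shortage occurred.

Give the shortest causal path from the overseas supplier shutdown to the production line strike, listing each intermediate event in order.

the overseas supplier shutdown → the raw-material order backlog shortage
the raw-material order backlog shortage → the port supplier cost overrun
the port supplier cost overrun → the production line strike
Length: 3 steps.

the overseas supplier shutdown → the raw-material order backlog shortage → the port supplier cost overrun → the production line strike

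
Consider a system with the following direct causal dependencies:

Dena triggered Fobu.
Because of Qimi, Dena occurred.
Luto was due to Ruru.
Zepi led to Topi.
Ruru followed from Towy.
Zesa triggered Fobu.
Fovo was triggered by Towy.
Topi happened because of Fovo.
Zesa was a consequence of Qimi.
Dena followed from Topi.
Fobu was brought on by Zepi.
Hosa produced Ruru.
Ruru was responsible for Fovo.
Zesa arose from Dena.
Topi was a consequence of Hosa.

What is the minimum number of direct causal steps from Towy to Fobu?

Shortest chain: Towy → Fovo → Topi → Dena → Fobu.

4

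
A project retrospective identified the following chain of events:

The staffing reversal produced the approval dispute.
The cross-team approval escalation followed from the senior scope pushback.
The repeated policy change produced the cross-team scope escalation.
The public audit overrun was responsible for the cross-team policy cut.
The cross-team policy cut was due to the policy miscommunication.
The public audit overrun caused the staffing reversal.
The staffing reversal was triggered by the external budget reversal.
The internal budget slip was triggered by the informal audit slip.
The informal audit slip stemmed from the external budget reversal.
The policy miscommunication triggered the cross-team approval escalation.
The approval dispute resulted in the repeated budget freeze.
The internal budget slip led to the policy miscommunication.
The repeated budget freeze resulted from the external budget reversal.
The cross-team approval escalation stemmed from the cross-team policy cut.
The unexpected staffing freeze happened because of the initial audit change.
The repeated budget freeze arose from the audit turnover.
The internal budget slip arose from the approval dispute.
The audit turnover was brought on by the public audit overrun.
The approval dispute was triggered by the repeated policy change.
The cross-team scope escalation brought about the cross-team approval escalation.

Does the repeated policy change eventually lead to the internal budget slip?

There is a causal chain: the repeated policy change → the approval dispute → the internal budget slip.

Yes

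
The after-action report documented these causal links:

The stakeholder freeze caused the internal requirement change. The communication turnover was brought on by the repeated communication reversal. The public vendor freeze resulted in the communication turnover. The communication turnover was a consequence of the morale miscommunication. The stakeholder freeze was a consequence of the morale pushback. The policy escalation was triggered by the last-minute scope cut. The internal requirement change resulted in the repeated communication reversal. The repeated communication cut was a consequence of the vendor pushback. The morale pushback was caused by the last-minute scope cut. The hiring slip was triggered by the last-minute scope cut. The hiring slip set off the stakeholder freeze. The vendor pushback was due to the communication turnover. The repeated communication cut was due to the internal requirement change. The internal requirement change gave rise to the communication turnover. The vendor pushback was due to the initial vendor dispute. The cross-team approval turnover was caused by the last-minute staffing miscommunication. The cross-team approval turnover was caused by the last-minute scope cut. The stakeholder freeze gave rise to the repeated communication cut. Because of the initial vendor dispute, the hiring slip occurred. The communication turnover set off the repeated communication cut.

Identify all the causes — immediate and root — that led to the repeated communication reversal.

Immediate cause of the repeated communication reversal: the internal requirement change.
Further upstream: the last-minute scope cut, the initial vendor dispute, the hiring slip, the morale pushback, the stakeholder freeze.

the hiring slip, the initial vendor dispute, the internal requirement change, the last-minute scope cut, the morale pushback, the stakeholder freeze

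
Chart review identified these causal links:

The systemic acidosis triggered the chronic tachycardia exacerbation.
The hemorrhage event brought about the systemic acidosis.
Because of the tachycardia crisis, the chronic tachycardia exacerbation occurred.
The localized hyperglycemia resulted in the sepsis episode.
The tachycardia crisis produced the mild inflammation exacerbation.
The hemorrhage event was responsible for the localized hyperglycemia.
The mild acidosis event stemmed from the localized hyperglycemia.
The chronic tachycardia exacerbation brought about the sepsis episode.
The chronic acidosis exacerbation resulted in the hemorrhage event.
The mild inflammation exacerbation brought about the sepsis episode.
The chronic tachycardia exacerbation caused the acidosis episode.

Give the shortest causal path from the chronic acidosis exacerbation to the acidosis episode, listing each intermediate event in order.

the chronic acidosis exacerbation → the hemorrhage event → the systemic acidosis → the chronic tachycardia exacerbation → the acidosis episode

the chronic acidosis exacerbation → the hemorrhage event
the hemorrhage event → the systemic acidosis
the systemic acidosis → the chronic tachycardia exacerbation
the chronic tachycardia exacerbation → the acidosis episode
Length: 4 steps.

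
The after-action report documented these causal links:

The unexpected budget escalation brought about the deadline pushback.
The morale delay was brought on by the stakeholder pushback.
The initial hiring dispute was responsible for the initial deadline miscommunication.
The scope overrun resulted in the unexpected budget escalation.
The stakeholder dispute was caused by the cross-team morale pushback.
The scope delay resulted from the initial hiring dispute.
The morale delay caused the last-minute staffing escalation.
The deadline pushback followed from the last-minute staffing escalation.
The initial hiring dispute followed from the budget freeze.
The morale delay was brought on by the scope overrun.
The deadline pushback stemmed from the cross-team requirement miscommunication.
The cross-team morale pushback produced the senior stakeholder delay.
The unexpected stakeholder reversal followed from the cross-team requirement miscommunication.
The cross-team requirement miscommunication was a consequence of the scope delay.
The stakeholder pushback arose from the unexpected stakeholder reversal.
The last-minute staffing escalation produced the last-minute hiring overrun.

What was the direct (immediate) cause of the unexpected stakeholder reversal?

the cross-team requirement miscommunication

Upstream contributors include the budget freeze, the initial hiring dispute, the scope delay, but only the cross-team requirement miscommunication feeds directly into the unexpected stakeholder reversal.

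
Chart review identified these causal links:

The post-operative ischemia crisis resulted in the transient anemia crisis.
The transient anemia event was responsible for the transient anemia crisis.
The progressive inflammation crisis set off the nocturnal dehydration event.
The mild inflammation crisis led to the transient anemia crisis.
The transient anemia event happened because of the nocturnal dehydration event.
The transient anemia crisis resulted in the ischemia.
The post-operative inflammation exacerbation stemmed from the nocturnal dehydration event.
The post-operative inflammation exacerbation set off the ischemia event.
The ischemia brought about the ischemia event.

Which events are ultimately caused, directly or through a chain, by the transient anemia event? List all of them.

the ischemia, the ischemia event, the transient anemia crisis

Direct effects: the transient anemia crisis.
2 steps out: the ischemia.
3 steps out: the ischemia event.
Not reachable from it: the mild inflammation crisis, the progressive inflammation crisis, the nocturnal dehydration event, the post-operative ischemia crisis, the post-operative inflammation exacerbation.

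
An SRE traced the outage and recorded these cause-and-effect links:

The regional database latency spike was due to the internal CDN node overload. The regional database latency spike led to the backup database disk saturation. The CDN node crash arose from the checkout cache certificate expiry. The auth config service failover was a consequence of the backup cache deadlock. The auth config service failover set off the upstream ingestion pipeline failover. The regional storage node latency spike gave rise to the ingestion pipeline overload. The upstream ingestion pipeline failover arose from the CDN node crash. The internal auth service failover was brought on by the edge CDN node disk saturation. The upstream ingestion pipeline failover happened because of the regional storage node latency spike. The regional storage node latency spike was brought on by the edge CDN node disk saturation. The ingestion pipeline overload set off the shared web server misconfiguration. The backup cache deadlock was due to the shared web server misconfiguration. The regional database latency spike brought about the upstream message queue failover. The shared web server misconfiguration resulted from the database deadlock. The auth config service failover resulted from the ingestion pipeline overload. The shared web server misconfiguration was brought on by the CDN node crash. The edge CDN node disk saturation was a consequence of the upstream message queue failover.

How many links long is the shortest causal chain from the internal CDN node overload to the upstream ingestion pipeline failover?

5

Shortest chain: the internal CDN node overload → the regional database latency spike → the upstream message queue failover → the edge CDN node disk saturation → the regional storage node latency spike → the upstream ingestion pipeline failover.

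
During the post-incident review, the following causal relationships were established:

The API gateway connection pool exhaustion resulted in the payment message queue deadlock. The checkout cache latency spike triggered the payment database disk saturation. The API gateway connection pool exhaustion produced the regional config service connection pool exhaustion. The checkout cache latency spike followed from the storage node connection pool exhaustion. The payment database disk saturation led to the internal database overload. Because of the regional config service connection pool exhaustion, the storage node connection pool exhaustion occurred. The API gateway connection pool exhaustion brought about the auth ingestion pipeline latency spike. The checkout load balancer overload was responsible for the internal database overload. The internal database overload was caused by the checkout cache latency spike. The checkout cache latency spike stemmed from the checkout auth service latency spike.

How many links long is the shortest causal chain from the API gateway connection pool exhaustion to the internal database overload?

4

Shortest chain: the API gateway connection pool exhaustion → the regional config service connection pool exhaustion → the storage node connection pool exhaustion → the checkout cache latency spike → the internal database overload.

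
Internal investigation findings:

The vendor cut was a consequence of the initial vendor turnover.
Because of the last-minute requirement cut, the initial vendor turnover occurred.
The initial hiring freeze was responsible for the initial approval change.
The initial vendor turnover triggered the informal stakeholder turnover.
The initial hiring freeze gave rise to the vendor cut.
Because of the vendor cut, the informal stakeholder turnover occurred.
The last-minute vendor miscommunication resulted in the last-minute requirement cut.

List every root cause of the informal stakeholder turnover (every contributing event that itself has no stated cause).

Tracing upstream from the informal stakeholder turnover: the informal stakeholder turnover ← the vendor cut ← the initial hiring freeze.
A separate upstream branch: the informal stakeholder turnover ← the initial vendor turnover ← the last-minute requirement cut ← the last-minute vendor miscommunication.
Each of those chain origins has no stated cause.

the initial hiring freeze, the last-minute vendor miscommunication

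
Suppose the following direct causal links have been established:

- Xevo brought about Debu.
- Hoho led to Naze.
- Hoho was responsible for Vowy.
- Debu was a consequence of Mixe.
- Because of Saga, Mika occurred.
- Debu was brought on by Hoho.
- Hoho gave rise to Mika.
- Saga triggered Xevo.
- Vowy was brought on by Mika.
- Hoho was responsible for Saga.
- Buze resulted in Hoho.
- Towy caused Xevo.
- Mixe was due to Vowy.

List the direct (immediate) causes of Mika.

Upstream contributors include Buze, but only Hoho, Saga feed directly into Mika.

Hoho, Saga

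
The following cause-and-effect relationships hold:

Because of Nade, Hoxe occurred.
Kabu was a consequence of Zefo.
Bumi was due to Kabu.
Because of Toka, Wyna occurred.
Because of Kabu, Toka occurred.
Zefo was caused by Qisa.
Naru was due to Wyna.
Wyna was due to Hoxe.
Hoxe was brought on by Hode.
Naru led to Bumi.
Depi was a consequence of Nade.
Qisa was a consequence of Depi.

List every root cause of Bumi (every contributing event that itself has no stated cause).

Hode, Nade

Tracing upstream from Bumi: Bumi ← Naru ← Wyna ← Hoxe ← Nade.
A separate upstream branch: Bumi ← Naru ← Wyna ← Hoxe ← Hode.
Each of those chain origins has no stated cause.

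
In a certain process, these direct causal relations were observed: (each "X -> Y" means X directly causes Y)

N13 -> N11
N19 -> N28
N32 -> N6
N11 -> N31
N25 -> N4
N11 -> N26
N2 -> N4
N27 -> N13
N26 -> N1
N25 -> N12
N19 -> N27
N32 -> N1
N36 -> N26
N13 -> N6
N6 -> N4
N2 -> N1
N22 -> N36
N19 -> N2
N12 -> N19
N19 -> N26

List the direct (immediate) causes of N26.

N11, N19, N36

Upstream contributors include N25, N12, N27, N13, N22, but only N11, N19, N36 feed directly into N26.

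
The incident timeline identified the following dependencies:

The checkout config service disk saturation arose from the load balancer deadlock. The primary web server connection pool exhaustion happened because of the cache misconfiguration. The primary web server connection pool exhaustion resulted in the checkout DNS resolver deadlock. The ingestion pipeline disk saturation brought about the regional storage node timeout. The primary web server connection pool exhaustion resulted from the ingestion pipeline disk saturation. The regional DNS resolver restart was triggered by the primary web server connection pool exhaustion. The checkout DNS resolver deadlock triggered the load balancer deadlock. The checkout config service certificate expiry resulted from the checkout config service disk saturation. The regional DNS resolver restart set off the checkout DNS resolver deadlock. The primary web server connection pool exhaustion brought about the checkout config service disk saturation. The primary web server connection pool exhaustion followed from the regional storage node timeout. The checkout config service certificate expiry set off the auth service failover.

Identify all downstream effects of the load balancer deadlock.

the auth service failover, the checkout config service certificate expiry, the checkout config service disk saturation

Direct effects: the checkout config service disk saturation.
2 steps out: the checkout config service certificate expiry.
3 steps out: the auth service failover.
Not reachable from it: the cache misconfiguration, the ingestion pipeline disk saturation, the regional storage node timeout, the primary web server connection pool exhaustion, the regional DNS resolver restart, the checkout DNS resolver deadlock.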